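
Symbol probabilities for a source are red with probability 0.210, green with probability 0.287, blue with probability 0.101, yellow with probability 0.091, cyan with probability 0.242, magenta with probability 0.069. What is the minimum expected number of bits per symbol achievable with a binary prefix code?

Repeatedly combine the two least-probable nodes; the expected code length is the sum of the merged weights.
merge 69/1000 + 91/1000 → 4/25
merge 101/1000 + 4/25 → 261/1000
merge 21/100 + 121/500 → 113/250
merge 261/1000 + 287/1000 → 137/250
merge 113/250 + 137/250 → 1
L = 4/25 + 261/1000 + 113/250 + 137/250 + 1 = 2421/1000 = 2.421 bits/symbol.

2.421 bits/symbol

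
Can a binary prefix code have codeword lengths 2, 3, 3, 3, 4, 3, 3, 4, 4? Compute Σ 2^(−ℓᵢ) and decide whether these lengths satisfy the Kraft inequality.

1.0625; no

With common denominator 2^4 = 16: Σ 2^(−ℓᵢ) = 4/16 + 2/16 + 2/16 + 2/16 + 1/16 + 2/16 + 2/16 + 1/16 + 1/16 = 17/16 = 1.0625.
Kraft's inequality requires Σ ≤ 1; here Σ = 1.0625 > 1, so no such prefix code exists.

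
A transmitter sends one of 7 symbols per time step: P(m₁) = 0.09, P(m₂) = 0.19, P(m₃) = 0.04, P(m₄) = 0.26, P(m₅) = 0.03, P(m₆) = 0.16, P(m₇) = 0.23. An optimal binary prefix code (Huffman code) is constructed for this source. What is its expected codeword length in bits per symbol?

2.55 bits/symbol

Repeatedly combine the two least-probable nodes; the expected code length is the sum of the merged weights.
merge 3/100 + 1/25 → 7/100
merge 7/100 + 9/100 → 4/25
merge 4/25 + 4/25 → 8/25
merge 19/100 + 23/100 → 21/50
merge 13/50 + 8/25 → 29/50
merge 21/50 + 29/50 → 1
L = 7/100 + 4/25 + 8/25 + 21/50 + 29/50 + 1 = 51/20 = 2.55 bits/symbol.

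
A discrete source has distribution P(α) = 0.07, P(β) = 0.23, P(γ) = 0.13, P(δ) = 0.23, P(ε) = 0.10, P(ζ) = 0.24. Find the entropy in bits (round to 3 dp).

H = −Σ pᵢ log₂ pᵢ.
−0.07·log₂(0.07) = 0.2686
−0.23·log₂(0.23) = 0.4877
−0.13·log₂(0.13) = 0.3826
−0.23·log₂(0.23) = 0.4877
−0.10·log₂(0.10) = 0.3322
−0.24·log₂(0.24) = 0.4941
Sum ≈ 2.4529 → 2.453 bits.

2.453 bits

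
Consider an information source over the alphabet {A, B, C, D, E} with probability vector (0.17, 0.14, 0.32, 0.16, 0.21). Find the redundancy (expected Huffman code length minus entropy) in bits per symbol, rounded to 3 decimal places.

0.046 bits

Entropy H = −Σ p log₂ p ≈ 2.2536 bits.
Huffman merges: 7/50+4/25→3/10; 17/100+21/100→19/50; 3/10+8/25→31/50; 19/50+31/50→1. L = 23/10 ≈ 2.3000.
L − H = 2.3000 − 2.2536 = 0.046 bits.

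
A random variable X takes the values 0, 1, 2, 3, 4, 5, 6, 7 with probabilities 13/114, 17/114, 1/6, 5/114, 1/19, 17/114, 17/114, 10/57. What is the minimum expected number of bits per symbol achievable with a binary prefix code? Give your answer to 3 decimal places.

2.921 bits/symbol

Repeatedly combine the two least-probable nodes; the expected code length is the sum of the merged weights.
merge 5/114 + 1/19 → 11/114
merge 11/114 + 13/114 → 4/19
merge 17/114 + 17/114 → 17/57
merge 17/114 + 1/6 → 6/19
merge 10/57 + 4/19 → 22/57
merge 17/57 + 6/19 → 35/57
merge 22/57 + 35/57 → 1
L = 11/114 + 4/19 + 17/57 + 6/19 + 22/57 + 35/57 + 1 = 111/38 ≈ 2.921 bits/symbol.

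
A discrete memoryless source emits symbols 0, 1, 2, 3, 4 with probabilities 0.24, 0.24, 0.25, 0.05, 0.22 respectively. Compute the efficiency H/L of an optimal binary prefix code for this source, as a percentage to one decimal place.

Entropy H = −Σ p log₂ p ≈ 2.1849 bits.
Huffman merges: 1/20+11/50→27/100; 6/25+6/25→12/25; 1/4+27/100→13/25; 12/25+13/25→1. L = 227/100 ≈ 2.2700.
Efficiency = H/L = 2.1849/2.2700 = 96.3%.

96.3%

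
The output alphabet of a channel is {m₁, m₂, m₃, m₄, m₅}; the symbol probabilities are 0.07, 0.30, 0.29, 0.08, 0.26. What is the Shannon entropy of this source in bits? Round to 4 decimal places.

2.1043 bits

H = −Σ pᵢ log₂ pᵢ.
−0.07·log₂(0.07) = 0.2686
−0.30·log₂(0.30) = 0.5211
−0.29·log₂(0.29) = 0.5179
−0.08·log₂(0.08) = 0.2915
−0.26·log₂(0.26) = 0.5053
Sum ≈ 2.1043 → 2.1043 bits.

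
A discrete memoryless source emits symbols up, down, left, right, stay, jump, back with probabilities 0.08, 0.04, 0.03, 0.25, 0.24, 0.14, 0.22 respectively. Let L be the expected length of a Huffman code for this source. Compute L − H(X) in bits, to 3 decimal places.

Entropy H = −Σ p log₂ p ≈ 2.5008 bits.
Huffman merges: 3/100+1/25→7/100; 7/100+2/25→3/20; 7/50+3/20→29/100; 11/50+6/25→23/50; 1/4+29/100→27/50; 23/50+27/50→1. L = 251/100 ≈ 2.5100.
L − H = 2.5100 − 2.5008 = 0.009 bits.

0.009 bits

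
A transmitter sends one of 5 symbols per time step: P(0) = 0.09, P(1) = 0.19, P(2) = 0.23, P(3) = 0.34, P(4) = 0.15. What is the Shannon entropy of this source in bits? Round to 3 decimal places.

2.195 bits

H = −Σ pᵢ log₂ pᵢ.
−0.09·log₂(0.09) = 0.3127
−0.19·log₂(0.19) = 0.4552
−0.23·log₂(0.23) = 0.4877
−0.34·log₂(0.34) = 0.5292
−0.15·log₂(0.15) = 0.4105
Sum ≈ 2.1953 → 2.195 bits.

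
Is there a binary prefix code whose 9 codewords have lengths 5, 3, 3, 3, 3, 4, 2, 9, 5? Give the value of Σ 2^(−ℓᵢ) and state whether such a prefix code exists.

With common denominator 2^9 = 512: Σ 2^(−ℓᵢ) = 16/512 + 64/512 + 64/512 + 64/512 + 64/512 + 32/512 + 128/512 + 1/512 + 16/512 = 449/512 = 0.876953125.
Kraft's inequality requires Σ ≤ 1; here Σ = 0.876953125 ≤ 1, so such a prefix code exists.

0.876953125; yes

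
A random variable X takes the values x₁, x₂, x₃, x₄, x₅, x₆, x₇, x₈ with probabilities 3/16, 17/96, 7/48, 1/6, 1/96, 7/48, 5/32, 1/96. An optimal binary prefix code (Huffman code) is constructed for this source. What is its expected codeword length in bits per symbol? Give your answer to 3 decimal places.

Repeatedly combine the two least-probable nodes; the expected code length is the sum of the merged weights.
merge 1/96 + 1/96 → 1/48
merge 1/48 + 7/48 → 1/6
merge 7/48 + 5/32 → 29/96
merge 1/6 + 1/6 → 1/3
merge 17/96 + 3/16 → 35/96
merge 29/96 + 1/3 → 61/96
merge 35/96 + 61/96 → 1
L = 1/48 + 1/6 + 29/96 + 1/3 + 35/96 + 61/96 + 1 = 271/96 ≈ 2.823 bits/symbol.

2.823 bits/symbol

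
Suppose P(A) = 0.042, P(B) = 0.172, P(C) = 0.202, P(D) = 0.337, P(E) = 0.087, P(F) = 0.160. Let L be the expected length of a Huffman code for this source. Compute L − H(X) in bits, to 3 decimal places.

Entropy H = −Σ p log₂ p ≈ 2.3533 bits.
Huffman merges: 21/500+87/1000→129/1000; 129/1000+4/25→289/1000; 43/250+101/500→187/500; 289/1000+337/1000→313/500; 187/500+313/500→1. L = 1209/500 ≈ 2.4180.
L − H = 2.4180 − 2.3533 = 0.065 bits.

0.065 bits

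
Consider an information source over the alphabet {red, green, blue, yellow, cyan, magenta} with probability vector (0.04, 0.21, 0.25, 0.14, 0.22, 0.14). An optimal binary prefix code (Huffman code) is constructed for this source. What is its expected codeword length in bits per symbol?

2.5 bits/symbol

Repeatedly combine the two least-probable nodes; the expected code length is the sum of the merged weights.
merge 1/25 + 7/50 → 9/50
merge 7/50 + 9/50 → 8/25
merge 21/100 + 11/50 → 43/100
merge 1/4 + 8/25 → 57/100
merge 43/100 + 57/100 → 1
L = 9/50 + 8/25 + 43/100 + 57/100 + 1 = 5/2 = 2.5 bits/symbol.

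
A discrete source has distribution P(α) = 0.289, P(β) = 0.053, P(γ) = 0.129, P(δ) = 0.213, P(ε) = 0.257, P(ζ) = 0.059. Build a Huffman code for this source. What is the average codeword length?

Repeatedly combine the two least-probable nodes; the expected code length is the sum of the merged weights.
merge 53/1000 + 59/1000 → 14/125
merge 14/125 + 129/1000 → 241/1000
merge 213/1000 + 241/1000 → 227/500
merge 257/1000 + 289/1000 → 273/500
merge 227/500 + 273/500 → 1
L = 14/125 + 241/1000 + 227/500 + 273/500 + 1 = 2353/1000 = 2.353 bits/symbol.

2.353 bits/symbol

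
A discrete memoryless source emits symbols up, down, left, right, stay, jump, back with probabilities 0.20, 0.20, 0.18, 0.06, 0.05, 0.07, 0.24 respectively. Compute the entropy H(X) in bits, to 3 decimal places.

H = −Σ pᵢ log₂ pᵢ.
−0.20·log₂(0.20) = 0.4644
−0.20·log₂(0.20) = 0.4644
−0.18·log₂(0.18) = 0.4453
−0.06·log₂(0.06) = 0.2435
−0.05·log₂(0.05) = 0.2161
−0.07·log₂(0.07) = 0.2686
−0.24·log₂(0.24) = 0.4941
Sum ≈ 2.5964 → 2.596 bits.

2.596 bits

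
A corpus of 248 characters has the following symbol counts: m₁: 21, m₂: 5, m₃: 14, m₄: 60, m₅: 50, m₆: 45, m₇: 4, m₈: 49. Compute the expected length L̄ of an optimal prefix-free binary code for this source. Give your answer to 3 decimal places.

Probabilities are the counts divided by 248.
Repeatedly combine the two least-probable nodes; the expected code length is the sum of the merged weights.
merge 1/62 + 5/248 → 9/248
merge 9/248 + 7/124 → 23/248
merge 21/248 + 23/248 → 11/62
merge 11/62 + 45/248 → 89/248
merge 49/248 + 25/124 → 99/248
merge 15/62 + 89/248 → 149/248
merge 99/248 + 149/248 → 1
L = 9/248 + 23/248 + 11/62 + 89/248 + 99/248 + 149/248 + 1 = 661/248 ≈ 2.665 bits/symbol.

2.665 bits/symbol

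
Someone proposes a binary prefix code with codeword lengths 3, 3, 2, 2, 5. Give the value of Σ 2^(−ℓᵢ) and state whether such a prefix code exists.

With common denominator 2^5 = 32: Σ 2^(−ℓᵢ) = 4/32 + 4/32 + 8/32 + 8/32 + 1/32 = 25/32 = 0.78125.
Kraft's inequality requires Σ ≤ 1; here Σ = 0.78125 ≤ 1, so such a prefix code exists.

0.78125; yes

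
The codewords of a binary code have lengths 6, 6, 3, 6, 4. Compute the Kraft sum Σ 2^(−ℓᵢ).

0.234375

With common denominator 2^6 = 64: Σ 2^(−ℓᵢ) = 1/64 + 1/64 + 8/64 + 1/64 + 4/64 = 15/64 = 0.234375.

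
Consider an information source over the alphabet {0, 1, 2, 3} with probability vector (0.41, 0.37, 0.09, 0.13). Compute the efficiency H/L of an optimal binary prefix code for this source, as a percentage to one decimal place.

Entropy H = −Σ p log₂ p ≈ 1.7534 bits.
Huffman merges: 9/100+13/100→11/50; 11/50+37/100→59/100; 41/100+59/100→1. L = 181/100 ≈ 1.8100.
Efficiency = H/L = 1.7534/1.8100 = 96.9%.

96.9%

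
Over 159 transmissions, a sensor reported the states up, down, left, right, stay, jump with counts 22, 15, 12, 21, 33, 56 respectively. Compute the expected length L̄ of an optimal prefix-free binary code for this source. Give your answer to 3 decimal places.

Probabilities are the counts divided by 159.
Repeatedly combine the two least-probable nodes; the expected code length is the sum of the merged weights.
merge 4/53 + 5/53 → 9/53
merge 7/53 + 22/159 → 43/159
merge 9/53 + 11/53 → 20/53
merge 43/159 + 56/159 → 33/53
merge 20/53 + 33/53 → 1
L = 9/53 + 43/159 + 20/53 + 33/53 + 1 = 388/159 ≈ 2.440 bits/symbol.

2.440 bits/symbol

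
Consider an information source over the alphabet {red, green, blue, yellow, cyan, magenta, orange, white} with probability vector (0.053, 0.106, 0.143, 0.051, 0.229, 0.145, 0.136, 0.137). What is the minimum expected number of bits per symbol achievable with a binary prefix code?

Repeatedly combine the two least-probable nodes; the expected code length is the sum of the merged weights.
merge 51/1000 + 53/1000 → 13/125
merge 13/125 + 53/500 → 21/100
merge 17/125 + 137/1000 → 273/1000
merge 143/1000 + 29/200 → 36/125
merge 21/100 + 229/1000 → 439/1000
merge 273/1000 + 36/125 → 561/1000
merge 439/1000 + 561/1000 → 1
L = 13/125 + 21/100 + 273/1000 + 36/125 + 439/1000 + 561/1000 + 1 = 23/8 = 2.875 bits/symbol.

2.875 bits/symbol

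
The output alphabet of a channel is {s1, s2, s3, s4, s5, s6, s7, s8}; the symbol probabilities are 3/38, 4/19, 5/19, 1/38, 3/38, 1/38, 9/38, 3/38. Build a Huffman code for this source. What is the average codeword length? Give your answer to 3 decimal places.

Repeatedly combine the two least-probable nodes; the expected code length is the sum of the merged weights.
merge 1/38 + 1/38 → 1/19
merge 1/19 + 3/38 → 5/38
merge 3/38 + 3/38 → 3/19
merge 5/38 + 3/19 → 11/38
merge 4/19 + 9/38 → 17/38
merge 5/19 + 11/38 → 21/38
merge 17/38 + 21/38 → 1
L = 1/19 + 5/38 + 3/19 + 11/38 + 17/38 + 21/38 + 1 = 50/19 ≈ 2.632 bits/symbol.

2.632 bits/symbol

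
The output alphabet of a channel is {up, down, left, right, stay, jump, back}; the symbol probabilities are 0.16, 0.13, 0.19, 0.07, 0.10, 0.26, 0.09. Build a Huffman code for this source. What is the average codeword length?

Repeatedly combine the two least-probable nodes; the expected code length is the sum of the merged weights.
merge 7/100 + 9/100 → 4/25
merge 1/10 + 13/100 → 23/100
merge 4/25 + 4/25 → 8/25
merge 19/100 + 23/100 → 21/50
merge 13/50 + 8/25 → 29/50
merge 21/50 + 29/50 → 1
L = 4/25 + 23/100 + 8/25 + 21/50 + 29/50 + 1 = 271/100 = 2.71 bits/symbol.

2.71 bits/symbol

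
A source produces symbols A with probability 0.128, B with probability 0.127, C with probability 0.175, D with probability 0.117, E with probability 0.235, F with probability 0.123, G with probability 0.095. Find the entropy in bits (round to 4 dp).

H = −Σ pᵢ log₂ pᵢ.
−0.128·log₂(0.128) = 0.3796
−0.127·log₂(0.127) = 0.3781
−0.175·log₂(0.175) = 0.4401
−0.117·log₂(0.117) = 0.3622
−0.235·log₂(0.235) = 0.4910
−0.123·log₂(0.123) = 0.3719
−0.095·log₂(0.095) = 0.3226
Sum ≈ 2.7454 → 2.7454 bits.

2.7454 bits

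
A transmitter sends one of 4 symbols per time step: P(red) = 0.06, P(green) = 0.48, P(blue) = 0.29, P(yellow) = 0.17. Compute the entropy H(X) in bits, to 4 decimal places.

H = −Σ pᵢ log₂ pᵢ.
−0.06·log₂(0.06) = 0.2435
−0.48·log₂(0.48) = 0.5083
−0.29·log₂(0.29) = 0.5179
−0.17·log₂(0.17) = 0.4346
Sum ≈ 1.7043 → 1.7043 bits.

1.7043 bits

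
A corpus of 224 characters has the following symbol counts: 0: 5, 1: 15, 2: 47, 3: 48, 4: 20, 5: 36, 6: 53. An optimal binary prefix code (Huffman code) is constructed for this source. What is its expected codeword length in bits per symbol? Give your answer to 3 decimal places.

2.607 bits/symbol

Probabilities are the counts divided by 224.
Repeatedly combine the two least-probable nodes; the expected code length is the sum of the merged weights.
merge 5/224 + 15/224 → 5/56
merge 5/56 + 5/56 → 5/28
merge 9/56 + 5/28 → 19/56
merge 47/224 + 3/14 → 95/224
merge 53/224 + 19/56 → 129/224
merge 95/224 + 129/224 → 1
L = 5/56 + 5/28 + 19/56 + 95/224 + 129/224 + 1 = 73/28 ≈ 2.607 bits/symbol.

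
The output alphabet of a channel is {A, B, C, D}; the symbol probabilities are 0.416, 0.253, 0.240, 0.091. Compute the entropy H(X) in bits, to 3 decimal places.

H = −Σ pᵢ log₂ pᵢ.
−0.416·log₂(0.416) = 0.5264
−0.253·log₂(0.253) = 0.5016
−0.240·log₂(0.240) = 0.4941
−0.091·log₂(0.091) = 0.3147
Sum ≈ 1.8368 → 1.837 bits.

1.837 bits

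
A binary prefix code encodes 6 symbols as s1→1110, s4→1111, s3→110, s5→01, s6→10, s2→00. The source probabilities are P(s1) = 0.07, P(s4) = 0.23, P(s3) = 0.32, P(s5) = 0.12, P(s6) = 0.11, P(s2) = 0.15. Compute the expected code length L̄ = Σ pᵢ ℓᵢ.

L̄ = Σ pᵢ·ℓᵢ = 0.07·4 + 0.23·4 + 0.32·3 + 0.12·2 + 0.11·2 + 0.15·2 = 2.92 bits/symbol.

2.92 bits/symbol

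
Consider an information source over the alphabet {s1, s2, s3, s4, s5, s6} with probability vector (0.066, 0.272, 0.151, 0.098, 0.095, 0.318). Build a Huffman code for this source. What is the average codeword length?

Repeatedly combine the two least-probable nodes; the expected code length is the sum of the merged weights.
merge 33/500 + 19/200 → 161/1000
merge 49/500 + 151/1000 → 249/1000
merge 161/1000 + 249/1000 → 41/100
merge 34/125 + 159/500 → 59/100
merge 41/100 + 59/100 → 1
L = 161/1000 + 249/1000 + 41/100 + 59/100 + 1 = 241/100 = 2.41 bits/symbol.

2.41 bits/symbol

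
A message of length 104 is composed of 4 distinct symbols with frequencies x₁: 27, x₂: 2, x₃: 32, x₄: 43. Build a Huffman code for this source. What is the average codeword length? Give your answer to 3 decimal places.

Probabilities are the counts divided by 104.
Repeatedly combine the two least-probable nodes; the expected code length is the sum of the merged weights.
merge 1/52 + 27/104 → 29/104
merge 29/104 + 4/13 → 61/104
merge 43/104 + 61/104 → 1
L = 29/104 + 61/104 + 1 = 97/52 ≈ 1.865 bits/symbol.

1.865 bits/symbol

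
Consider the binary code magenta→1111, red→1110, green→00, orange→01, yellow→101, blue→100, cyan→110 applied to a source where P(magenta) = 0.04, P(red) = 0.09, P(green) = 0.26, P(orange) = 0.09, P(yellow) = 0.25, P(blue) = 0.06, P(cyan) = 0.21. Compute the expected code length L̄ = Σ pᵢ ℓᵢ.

2.78 bits/symbol

L̄ = Σ pᵢ·ℓᵢ = 0.04·4 + 0.09·4 + 0.26·2 + 0.09·2 + 0.25·3 + 0.06·3 + 0.21·3 = 2.78 bits/symbol.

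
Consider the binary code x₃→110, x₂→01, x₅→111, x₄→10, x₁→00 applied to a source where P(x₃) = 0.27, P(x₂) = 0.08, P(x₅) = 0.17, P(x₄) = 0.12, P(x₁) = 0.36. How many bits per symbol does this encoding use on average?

2.44 bits/symbol

L̄ = Σ pᵢ·ℓᵢ = 0.27·3 + 0.08·2 + 0.17·3 + 0.12·2 + 0.36·2 = 2.44 bits/symbol.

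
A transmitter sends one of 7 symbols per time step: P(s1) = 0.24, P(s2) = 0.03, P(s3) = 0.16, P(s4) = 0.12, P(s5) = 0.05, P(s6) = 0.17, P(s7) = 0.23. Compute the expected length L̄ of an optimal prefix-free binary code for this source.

2.61 bits/symbol

Repeatedly combine the two least-probable nodes; the expected code length is the sum of the merged weights.
merge 3/100 + 1/20 → 2/25
merge 2/25 + 3/25 → 1/5
merge 4/25 + 17/100 → 33/100
merge 1/5 + 23/100 → 43/100
merge 6/25 + 33/100 → 57/100
merge 43/100 + 57/100 → 1
L = 2/25 + 1/5 + 33/100 + 43/100 + 57/100 + 1 = 261/100 = 2.61 bits/symbol.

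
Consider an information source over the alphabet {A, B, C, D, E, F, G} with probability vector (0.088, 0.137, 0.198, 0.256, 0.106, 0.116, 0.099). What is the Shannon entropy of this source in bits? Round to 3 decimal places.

2.701 bits

H = −Σ pᵢ log₂ pᵢ.
−0.088·log₂(0.088) = 0.3086
−0.137·log₂(0.137) = 0.3929
−0.198·log₂(0.198) = 0.4626
−0.256·log₂(0.256) = 0.5032
−0.106·log₂(0.106) = 0.3432
−0.116·log₂(0.116) = 0.3605
−0.099·log₂(0.099) = 0.3303
Sum ≈ 2.7013 → 2.701 bits.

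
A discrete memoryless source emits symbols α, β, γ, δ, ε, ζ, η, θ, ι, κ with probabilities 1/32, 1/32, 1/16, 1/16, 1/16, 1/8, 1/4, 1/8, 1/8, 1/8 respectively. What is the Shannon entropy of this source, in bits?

Each probability is a power of 1/2, so log₂(1/p) is an integer.
H = Σ p·log₂(1/p) = 1/32·5 + 1/32·5 + 1/16·4 + 1/16·4 + 1/16·4 + 1/8·3 + 1/4·2 + 1/8·3 + 1/8·3 + 1/8·3 = 3.0625 bits.

3.0625 bits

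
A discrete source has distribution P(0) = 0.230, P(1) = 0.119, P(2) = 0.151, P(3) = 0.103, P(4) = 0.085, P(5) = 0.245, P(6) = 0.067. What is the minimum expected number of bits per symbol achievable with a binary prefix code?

2.677 bits/symbol

Repeatedly combine the two least-probable nodes; the expected code length is the sum of the merged weights.
merge 67/1000 + 17/200 → 19/125
merge 103/1000 + 119/1000 → 111/500
merge 151/1000 + 19/125 → 303/1000
merge 111/500 + 23/100 → 113/250
merge 49/200 + 303/1000 → 137/250
merge 113/250 + 137/250 → 1
L = 19/125 + 111/500 + 303/1000 + 113/250 + 137/250 + 1 = 2677/1000 = 2.677 bits/symbol.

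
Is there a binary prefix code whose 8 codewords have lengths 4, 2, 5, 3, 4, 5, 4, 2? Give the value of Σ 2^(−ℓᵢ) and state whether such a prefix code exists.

With common denominator 2^5 = 32: Σ 2^(−ℓᵢ) = 2/32 + 8/32 + 1/32 + 4/32 + 2/32 + 1/32 + 2/32 + 8/32 = 28/32 = 0.875.
Kraft's inequality requires Σ ≤ 1; here Σ = 0.875 ≤ 1, so such a prefix code exists.

0.875; yes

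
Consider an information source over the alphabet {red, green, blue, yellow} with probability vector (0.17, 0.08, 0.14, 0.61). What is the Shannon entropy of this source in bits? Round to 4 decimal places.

1.5582 bits

H = −Σ pᵢ log₂ pᵢ.
−0.17·log₂(0.17) = 0.4346
−0.08·log₂(0.08) = 0.2915
−0.14·log₂(0.14) = 0.3971
−0.61·log₂(0.61) = 0.4350
Sum ≈ 1.5582 → 1.5582 bits.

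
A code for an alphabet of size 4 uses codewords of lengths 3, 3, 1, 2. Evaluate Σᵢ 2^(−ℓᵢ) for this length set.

1

With common denominator 2^3 = 8: Σ 2^(−ℓᵢ) = 1/8 + 1/8 + 4/8 + 2/8 = 8/8 = 1.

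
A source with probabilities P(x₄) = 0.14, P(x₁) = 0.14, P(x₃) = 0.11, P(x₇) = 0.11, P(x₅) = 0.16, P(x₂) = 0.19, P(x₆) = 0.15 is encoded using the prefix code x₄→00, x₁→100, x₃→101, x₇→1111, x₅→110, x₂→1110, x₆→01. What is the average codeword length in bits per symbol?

3.01 bits/symbol

L̄ = Σ pᵢ·ℓᵢ = 0.14·2 + 0.14·3 + 0.11·3 + 0.11·4 + 0.16·3 + 0.19·4 + 0.15·2 = 3.01 bits/symbol.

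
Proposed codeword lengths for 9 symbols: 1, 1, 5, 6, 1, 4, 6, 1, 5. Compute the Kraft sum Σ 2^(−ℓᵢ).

2.15625

With common denominator 2^6 = 64: Σ 2^(−ℓᵢ) = 32/64 + 32/64 + 2/64 + 1/64 + 32/64 + 4/64 + 1/64 + 32/64 + 2/64 = 138/64 = 2.15625.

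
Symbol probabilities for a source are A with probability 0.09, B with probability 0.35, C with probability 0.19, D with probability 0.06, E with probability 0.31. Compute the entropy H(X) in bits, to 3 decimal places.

2.065 bits

H = −Σ pᵢ log₂ pᵢ.
−0.09·log₂(0.09) = 0.3127
−0.35·log₂(0.35) = 0.5301
−0.19·log₂(0.19) = 0.4552
−0.06·log₂(0.06) = 0.2435
−0.31·log₂(0.31) = 0.5238
Sum ≈ 2.0653 → 2.065 bits.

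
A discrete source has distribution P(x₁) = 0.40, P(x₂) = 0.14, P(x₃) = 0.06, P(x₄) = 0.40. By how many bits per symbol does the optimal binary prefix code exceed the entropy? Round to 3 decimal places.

0.102 bits

Entropy H = −Σ p log₂ p ≈ 1.6982 bits.
Huffman merges: 3/50+7/50→1/5; 1/5+2/5→3/5; 2/5+3/5→1. L = 9/5 ≈ 1.8000.
L − H = 1.8000 − 1.6982 = 0.102 bits.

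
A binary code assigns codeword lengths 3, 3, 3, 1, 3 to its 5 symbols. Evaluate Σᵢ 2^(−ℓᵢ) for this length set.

With common denominator 2^3 = 8: Σ 2^(−ℓᵢ) = 1/8 + 1/8 + 1/8 + 4/8 + 1/8 = 8/8 = 1.

1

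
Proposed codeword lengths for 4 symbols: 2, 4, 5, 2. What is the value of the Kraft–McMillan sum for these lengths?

0.59375

With common denominator 2^5 = 32: Σ 2^(−ℓᵢ) = 8/32 + 2/32 + 1/32 + 8/32 = 19/32 = 0.59375.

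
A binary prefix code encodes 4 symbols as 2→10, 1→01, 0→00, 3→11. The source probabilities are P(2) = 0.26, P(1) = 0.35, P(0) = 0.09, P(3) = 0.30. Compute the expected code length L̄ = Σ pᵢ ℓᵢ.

L̄ = Σ pᵢ·ℓᵢ = 0.26·2 + 0.35·2 + 0.09·2 + 0.30·2 = 2 bits/symbol.

2 bits/symbol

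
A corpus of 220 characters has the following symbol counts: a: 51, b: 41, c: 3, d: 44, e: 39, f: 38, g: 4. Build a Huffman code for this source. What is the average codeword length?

2.6 bits/symbol

Probabilities are the counts divided by 220.
Repeatedly combine the two least-probable nodes; the expected code length is the sum of the merged weights.
merge 3/220 + 1/55 → 7/220
merge 7/220 + 19/110 → 9/44
merge 39/220 + 41/220 → 4/11
merge 1/5 + 9/44 → 89/220
merge 51/220 + 4/11 → 131/220
merge 89/220 + 131/220 → 1
L = 7/220 + 9/44 + 4/11 + 89/220 + 131/220 + 1 = 13/5 = 2.6 bits/symbol.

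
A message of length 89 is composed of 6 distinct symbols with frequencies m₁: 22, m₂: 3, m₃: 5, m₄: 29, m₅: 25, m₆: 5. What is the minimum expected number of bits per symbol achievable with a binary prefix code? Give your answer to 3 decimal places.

Probabilities are the counts divided by 89.
Repeatedly combine the two least-probable nodes; the expected code length is the sum of the merged weights.
merge 3/89 + 5/89 → 8/89
merge 5/89 + 8/89 → 13/89
merge 13/89 + 22/89 → 35/89
merge 25/89 + 29/89 → 54/89
merge 35/89 + 54/89 → 1
L = 8/89 + 13/89 + 35/89 + 54/89 + 1 = 199/89 ≈ 2.236 bits/symbol.

2.236 bits/symbol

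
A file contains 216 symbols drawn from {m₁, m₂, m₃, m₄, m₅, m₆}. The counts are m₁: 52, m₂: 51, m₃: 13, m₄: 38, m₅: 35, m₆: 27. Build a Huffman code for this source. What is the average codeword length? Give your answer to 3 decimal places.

Probabilities are the counts divided by 216.
Repeatedly combine the two least-probable nodes; the expected code length is the sum of the merged weights.
merge 13/216 + 1/8 → 5/27
merge 35/216 + 19/108 → 73/216
merge 5/27 + 17/72 → 91/216
merge 13/54 + 73/216 → 125/216
merge 91/216 + 125/216 → 1
L = 5/27 + 73/216 + 91/216 + 125/216 + 1 = 545/216 ≈ 2.523 bits/symbol.

2.523 bits/symbol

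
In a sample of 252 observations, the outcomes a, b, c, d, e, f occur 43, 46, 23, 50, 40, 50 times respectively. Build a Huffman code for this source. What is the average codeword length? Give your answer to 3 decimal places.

Probabilities are the counts divided by 252.
Repeatedly combine the two least-probable nodes; the expected code length is the sum of the merged weights.
merge 23/252 + 10/63 → 1/4
merge 43/252 + 23/126 → 89/252
merge 25/126 + 25/126 → 25/63
merge 1/4 + 89/252 → 38/63
merge 25/63 + 38/63 → 1
L = 1/4 + 89/252 + 25/63 + 38/63 + 1 = 164/63 ≈ 2.603 bits/symbol.

2.603 bits/symbol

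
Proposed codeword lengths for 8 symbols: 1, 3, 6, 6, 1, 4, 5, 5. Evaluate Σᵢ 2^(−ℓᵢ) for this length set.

1.28125

With common denominator 2^6 = 64: Σ 2^(−ℓᵢ) = 32/64 + 8/64 + 1/64 + 1/64 + 32/64 + 4/64 + 2/64 + 2/64 = 82/64 = 1.28125.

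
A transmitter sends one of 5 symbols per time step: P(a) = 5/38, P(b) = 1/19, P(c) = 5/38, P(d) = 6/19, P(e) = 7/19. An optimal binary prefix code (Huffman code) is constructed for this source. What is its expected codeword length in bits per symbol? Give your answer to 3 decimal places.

2.132 bits/symbol

Repeatedly combine the two least-probable nodes; the expected code length is the sum of the merged weights.
merge 1/19 + 5/38 → 7/38
merge 5/38 + 7/38 → 6/19
merge 6/19 + 6/19 → 12/19
merge 7/19 + 12/19 → 1
L = 7/38 + 6/19 + 12/19 + 1 = 81/38 ≈ 2.132 bits/symbol.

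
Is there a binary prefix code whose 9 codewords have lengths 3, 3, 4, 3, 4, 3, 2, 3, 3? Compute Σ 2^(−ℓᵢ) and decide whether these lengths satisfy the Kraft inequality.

1.125; no

With common denominator 2^4 = 16: Σ 2^(−ℓᵢ) = 2/16 + 2/16 + 1/16 + 2/16 + 1/16 + 2/16 + 4/16 + 2/16 + 2/16 = 18/16 = 1.125.
Kraft's inequality requires Σ ≤ 1; here Σ = 1.125 > 1, so no such prefix code exists.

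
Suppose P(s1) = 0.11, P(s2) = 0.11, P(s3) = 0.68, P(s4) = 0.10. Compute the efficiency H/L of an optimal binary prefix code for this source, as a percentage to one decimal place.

Entropy H = −Σ p log₂ p ≈ 1.4111 bits.
Huffman merges: 1/10+11/100→21/100; 11/100+21/100→8/25; 8/25+17/25→1. L = 153/100 ≈ 1.5300.
Efficiency = H/L = 1.4111/1.5300 = 92.2%.

92.2%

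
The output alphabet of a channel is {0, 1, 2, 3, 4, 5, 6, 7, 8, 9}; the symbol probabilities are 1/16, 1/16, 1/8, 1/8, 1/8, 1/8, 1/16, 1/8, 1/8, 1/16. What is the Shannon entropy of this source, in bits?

3.25 bits

Each probability is a power of 1/2, so log₂(1/p) is an integer.
H = Σ p·log₂(1/p) = 1/16·4 + 1/16·4 + 1/8·3 + 1/8·3 + 1/8·3 + 1/8·3 + 1/16·4 + 1/8·3 + 1/8·3 + 1/16·4 = 3.25 bits.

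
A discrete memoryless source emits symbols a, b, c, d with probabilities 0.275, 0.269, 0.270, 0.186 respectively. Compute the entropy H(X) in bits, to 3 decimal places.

1.983 bits

H = −Σ pᵢ log₂ pᵢ.
−0.275·log₂(0.275) = 0.5122
−0.269·log₂(0.269) = 0.5096
−0.270·log₂(0.270) = 0.5100
−0.186·log₂(0.186) = 0.4514
Sum ≈ 1.9831 → 1.983 bits.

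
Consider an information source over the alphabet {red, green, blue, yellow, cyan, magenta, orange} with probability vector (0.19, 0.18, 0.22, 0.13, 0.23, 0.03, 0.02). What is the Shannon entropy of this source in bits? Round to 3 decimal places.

2.516 bits

H = −Σ pᵢ log₂ pᵢ.
−0.19·log₂(0.19) = 0.4552
−0.18·log₂(0.18) = 0.4453
−0.22·log₂(0.22) = 0.4806
−0.13·log₂(0.13) = 0.3826
−0.23·log₂(0.23) = 0.4877
−0.03·log₂(0.03) = 0.1518
−0.02·log₂(0.02) = 0.1129
Sum ≈ 2.5161 → 2.516 bits.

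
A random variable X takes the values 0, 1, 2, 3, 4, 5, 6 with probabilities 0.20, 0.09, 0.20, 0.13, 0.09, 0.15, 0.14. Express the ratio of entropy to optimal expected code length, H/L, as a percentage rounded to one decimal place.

Entropy H = −Σ p log₂ p ≈ 2.7444 bits.
Huffman merges: 9/100+9/100→9/50; 13/100+7/50→27/100; 3/20+9/50→33/100; 1/5+1/5→2/5; 27/100+33/100→3/5; 2/5+3/5→1. L = 139/50 ≈ 2.7800.
Efficiency = H/L = 2.7444/2.7800 = 98.7%.

98.7%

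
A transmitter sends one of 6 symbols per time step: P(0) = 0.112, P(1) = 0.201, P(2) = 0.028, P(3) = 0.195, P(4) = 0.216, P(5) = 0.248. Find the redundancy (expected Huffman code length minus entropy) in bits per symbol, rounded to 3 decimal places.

Entropy H = −Σ p log₂ p ≈ 2.3998 bits.
Huffman merges: 7/250+14/125→7/50; 7/50+39/200→67/200; 201/1000+27/125→417/1000; 31/125+67/200→583/1000; 417/1000+583/1000→1. L = 99/40 ≈ 2.4750.
L − H = 2.4750 − 2.3998 = 0.075 bits.

0.075 bits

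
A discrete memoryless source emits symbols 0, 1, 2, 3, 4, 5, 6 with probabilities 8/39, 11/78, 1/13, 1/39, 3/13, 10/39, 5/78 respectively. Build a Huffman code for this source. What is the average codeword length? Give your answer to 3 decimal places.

2.564 bits/symbol

Repeatedly combine the two least-probable nodes; the expected code length is the sum of the merged weights.
merge 1/39 + 5/78 → 7/78
merge 1/13 + 7/78 → 1/6
merge 11/78 + 1/6 → 4/13
merge 8/39 + 3/13 → 17/39
merge 10/39 + 4/13 → 22/39
merge 17/39 + 22/39 → 1
L = 7/78 + 1/6 + 4/13 + 17/39 + 22/39 + 1 = 100/39 ≈ 2.564 bits/symbol.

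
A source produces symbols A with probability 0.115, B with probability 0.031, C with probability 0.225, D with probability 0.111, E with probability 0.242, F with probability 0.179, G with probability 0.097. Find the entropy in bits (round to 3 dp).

2.617 bits

H = −Σ pᵢ log₂ pᵢ.
−0.115·log₂(0.115) = 0.3588
−0.031·log₂(0.031) = 0.1554
−0.225·log₂(0.225) = 0.4842
−0.111·log₂(0.111) = 0.3520
−0.242·log₂(0.242) = 0.4954
−0.179·log₂(0.179) = 0.4443
−0.097·log₂(0.097) = 0.3265
Sum ≈ 2.6165 → 2.617 bits.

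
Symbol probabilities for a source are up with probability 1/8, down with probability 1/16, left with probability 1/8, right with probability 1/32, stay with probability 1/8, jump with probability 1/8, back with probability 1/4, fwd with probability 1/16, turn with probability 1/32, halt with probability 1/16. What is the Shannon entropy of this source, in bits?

3.0625 bits

Each probability is a power of 1/2, so log₂(1/p) is an integer.
H = Σ p·log₂(1/p) = 1/8·3 + 1/16·4 + 1/8·3 + 1/32·5 + 1/8·3 + 1/8·3 + 1/4·2 + 1/16·4 + 1/32·5 + 1/16·4 = 3.0625 bits.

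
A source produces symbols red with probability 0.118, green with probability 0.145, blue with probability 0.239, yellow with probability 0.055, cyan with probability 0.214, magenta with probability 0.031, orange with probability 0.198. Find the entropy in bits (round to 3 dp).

2.585 bits

H = −Σ pᵢ log₂ pᵢ.
−0.118·log₂(0.118) = 0.3638
−0.145·log₂(0.145) = 0.4040
−0.239·log₂(0.239) = 0.4935
−0.055·log₂(0.055) = 0.2301
−0.214·log₂(0.214) = 0.4760
−0.031·log₂(0.031) = 0.1554
−0.198·log₂(0.198) = 0.4626
Sum ≈ 2.5854 → 2.585 bits.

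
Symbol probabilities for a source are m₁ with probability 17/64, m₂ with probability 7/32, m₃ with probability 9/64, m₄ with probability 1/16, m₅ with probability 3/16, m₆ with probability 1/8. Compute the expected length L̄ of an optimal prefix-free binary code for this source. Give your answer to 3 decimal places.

2.516 bits/symbol

Repeatedly combine the two least-probable nodes; the expected code length is the sum of the merged weights.
merge 1/16 + 1/8 → 3/16
merge 9/64 + 3/16 → 21/64
merge 3/16 + 7/32 → 13/32
merge 17/64 + 21/64 → 19/32
merge 13/32 + 19/32 → 1
L = 3/16 + 21/64 + 13/32 + 19/32 + 1 = 161/64 ≈ 2.516 bits/symbol.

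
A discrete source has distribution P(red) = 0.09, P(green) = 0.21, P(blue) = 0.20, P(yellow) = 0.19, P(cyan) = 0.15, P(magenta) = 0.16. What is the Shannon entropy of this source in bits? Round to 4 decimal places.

H = −Σ pᵢ log₂ pᵢ.
−0.09·log₂(0.09) = 0.3127
−0.21·log₂(0.21) = 0.4728
−0.20·log₂(0.20) = 0.4644
−0.19·log₂(0.19) = 0.4552
−0.15·log₂(0.15) = 0.4105
−0.16·log₂(0.16) = 0.4230
Sum ≈ 2.5387 → 2.5387 bits.

2.5387 bits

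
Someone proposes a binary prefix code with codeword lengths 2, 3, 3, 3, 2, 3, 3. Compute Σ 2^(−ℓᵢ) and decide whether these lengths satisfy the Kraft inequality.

1.125; no

With common denominator 2^3 = 8: Σ 2^(−ℓᵢ) = 2/8 + 1/8 + 1/8 + 1/8 + 2/8 + 1/8 + 1/8 = 9/8 = 1.125.
Kraft's inequality requires Σ ≤ 1; here Σ = 1.125 > 1, so no such prefix code exists.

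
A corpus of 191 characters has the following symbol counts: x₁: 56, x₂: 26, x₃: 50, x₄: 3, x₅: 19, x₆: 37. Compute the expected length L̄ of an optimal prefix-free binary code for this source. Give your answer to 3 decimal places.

Probabilities are the counts divided by 191.
Repeatedly combine the two least-probable nodes; the expected code length is the sum of the merged weights.
merge 3/191 + 19/191 → 22/191
merge 22/191 + 26/191 → 48/191
merge 37/191 + 48/191 → 85/191
merge 50/191 + 56/191 → 106/191
merge 85/191 + 106/191 → 1
L = 22/191 + 48/191 + 85/191 + 106/191 + 1 = 452/191 ≈ 2.366 bits/symbol.

2.366 bits/symbol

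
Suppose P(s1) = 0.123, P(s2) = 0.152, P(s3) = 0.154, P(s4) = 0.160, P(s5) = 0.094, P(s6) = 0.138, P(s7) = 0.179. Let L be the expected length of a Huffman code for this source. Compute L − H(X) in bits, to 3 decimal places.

Entropy H = −Σ p log₂ p ≈ 2.7829 bits.
Huffman merges: 47/500+123/1000→217/1000; 69/500+19/125→29/100; 77/500+4/25→157/500; 179/1000+217/1000→99/250; 29/100+157/500→151/250; 99/250+151/250→1. L = 2821/1000 ≈ 2.8210.
L − H = 2.8210 − 2.7829 = 0.038 bits.

0.038 bits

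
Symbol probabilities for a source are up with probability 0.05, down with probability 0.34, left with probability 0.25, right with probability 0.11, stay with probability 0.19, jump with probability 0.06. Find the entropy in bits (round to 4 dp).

2.2943 bits

H = −Σ pᵢ log₂ pᵢ.
−0.05·log₂(0.05) = 0.2161
−0.34·log₂(0.34) = 0.5292
−0.25·log₂(0.25) = 0.5000
−0.11·log₂(0.11) = 0.3503
−0.19·log₂(0.19) = 0.4552
−0.06·log₂(0.06) = 0.2435
Sum ≈ 2.2943 → 2.2943 bits.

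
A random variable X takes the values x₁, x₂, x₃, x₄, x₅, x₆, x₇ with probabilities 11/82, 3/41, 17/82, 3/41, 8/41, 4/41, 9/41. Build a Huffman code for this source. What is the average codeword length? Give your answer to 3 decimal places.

2.720 bits/symbol

Repeatedly combine the two least-probable nodes; the expected code length is the sum of the merged weights.
merge 3/41 + 3/41 → 6/41
merge 4/41 + 11/82 → 19/82
merge 6/41 + 8/41 → 14/41
merge 17/82 + 9/41 → 35/82
merge 19/82 + 14/41 → 47/82
merge 35/82 + 47/82 → 1
L = 6/41 + 19/82 + 14/41 + 35/82 + 47/82 + 1 = 223/82 ≈ 2.720 bits/symbol.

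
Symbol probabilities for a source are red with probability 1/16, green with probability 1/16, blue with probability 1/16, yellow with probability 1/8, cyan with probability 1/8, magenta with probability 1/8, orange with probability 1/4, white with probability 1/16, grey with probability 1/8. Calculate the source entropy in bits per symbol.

Each probability is a power of 1/2, so log₂(1/p) is an integer.
H = Σ p·log₂(1/p) = 1/16·4 + 1/16·4 + 1/16·4 + 1/8·3 + 1/8·3 + 1/8·3 + 1/4·2 + 1/16·4 + 1/8·3 = 3 bits.

3 bits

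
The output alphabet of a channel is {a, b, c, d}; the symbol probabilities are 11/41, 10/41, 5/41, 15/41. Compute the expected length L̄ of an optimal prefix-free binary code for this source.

Repeatedly combine the two least-probable nodes; the expected code length is the sum of the merged weights.
merge 5/41 + 10/41 → 15/41
merge 11/41 + 15/41 → 26/41
merge 15/41 + 26/41 → 1
L = 15/41 + 26/41 + 1 = 2 bits/symbol.

2 bits/symbol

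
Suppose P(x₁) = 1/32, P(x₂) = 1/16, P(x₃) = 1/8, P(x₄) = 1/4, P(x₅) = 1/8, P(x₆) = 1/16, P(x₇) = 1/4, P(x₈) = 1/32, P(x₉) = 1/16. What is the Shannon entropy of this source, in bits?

2.8125 bits

Each probability is a power of 1/2, so log₂(1/p) is an integer.
H = Σ p·log₂(1/p) = 1/32·5 + 1/16·4 + 1/8·3 + 1/4·2 + 1/8·3 + 1/16·4 + 1/4·2 + 1/32·5 + 1/16·4 = 2.8125 bits.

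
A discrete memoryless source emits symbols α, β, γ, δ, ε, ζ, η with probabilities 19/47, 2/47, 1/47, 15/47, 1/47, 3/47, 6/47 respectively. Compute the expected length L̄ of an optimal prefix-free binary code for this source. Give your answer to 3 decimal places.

2.149 bits/symbol

Repeatedly combine the two least-probable nodes; the expected code length is the sum of the merged weights.
merge 1/47 + 1/47 → 2/47
merge 2/47 + 2/47 → 4/47
merge 3/47 + 4/47 → 7/47
merge 6/47 + 7/47 → 13/47
merge 13/47 + 15/47 → 28/47
merge 19/47 + 28/47 → 1
L = 2/47 + 4/47 + 7/47 + 13/47 + 28/47 + 1 = 101/47 ≈ 2.149 bits/symbol.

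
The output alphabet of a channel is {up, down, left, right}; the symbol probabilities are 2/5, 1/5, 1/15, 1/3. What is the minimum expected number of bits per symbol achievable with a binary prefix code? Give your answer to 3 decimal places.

1.867 bits/symbol

Repeatedly combine the two least-probable nodes; the expected code length is the sum of the merged weights.
merge 1/15 + 1/5 → 4/15
merge 4/15 + 1/3 → 3/5
merge 2/5 + 3/5 → 1
L = 4/15 + 3/5 + 1 = 28/15 ≈ 1.867 bits/symbol.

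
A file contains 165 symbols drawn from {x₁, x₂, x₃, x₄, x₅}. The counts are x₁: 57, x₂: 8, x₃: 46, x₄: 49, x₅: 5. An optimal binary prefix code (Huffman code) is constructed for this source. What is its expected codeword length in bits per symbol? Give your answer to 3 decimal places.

Probabilities are the counts divided by 165.
Repeatedly combine the two least-probable nodes; the expected code length is the sum of the merged weights.
merge 1/33 + 8/165 → 13/165
merge 13/165 + 46/165 → 59/165
merge 49/165 + 19/55 → 106/165
merge 59/165 + 106/165 → 1
L = 13/165 + 59/165 + 106/165 + 1 = 343/165 ≈ 2.079 bits/symbol.

2.079 bits/symbol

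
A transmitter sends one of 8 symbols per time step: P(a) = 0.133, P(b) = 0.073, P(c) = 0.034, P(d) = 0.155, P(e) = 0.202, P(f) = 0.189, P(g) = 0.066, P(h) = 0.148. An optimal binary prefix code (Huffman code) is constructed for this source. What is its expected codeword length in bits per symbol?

Repeatedly combine the two least-probable nodes; the expected code length is the sum of the merged weights.
merge 17/500 + 33/500 → 1/10
merge 73/1000 + 1/10 → 173/1000
merge 133/1000 + 37/250 → 281/1000
merge 31/200 + 173/1000 → 41/125
merge 189/1000 + 101/500 → 391/1000
merge 281/1000 + 41/125 → 609/1000
merge 391/1000 + 609/1000 → 1
L = 1/10 + 173/1000 + 281/1000 + 41/125 + 391/1000 + 609/1000 + 1 = 1441/500 = 2.882 bits/symbol.

2.882 bits/symbol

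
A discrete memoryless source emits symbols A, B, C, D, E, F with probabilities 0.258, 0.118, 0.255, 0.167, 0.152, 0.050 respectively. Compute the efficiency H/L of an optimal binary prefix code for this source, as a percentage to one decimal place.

Entropy H = −Σ p log₂ p ≈ 2.4312 bits.
Huffman merges: 1/20+59/500→21/125; 19/125+167/1000→319/1000; 21/125+51/200→423/1000; 129/500+319/1000→577/1000; 423/1000+577/1000→1. L = 2487/1000 ≈ 2.4870.
Efficiency = H/L = 2.4312/2.4870 = 97.8%.

97.8%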